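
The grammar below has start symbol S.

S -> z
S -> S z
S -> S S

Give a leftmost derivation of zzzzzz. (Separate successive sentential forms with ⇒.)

S ⇒ SS   [S -> S S]
SS ⇒ SSS   [S -> S S]
SSS ⇒ SzSS   [S -> S z]
SzSS ⇒ SSzSS   [S -> S S]
SSzSS ⇒ zSzSS   [S -> z]
zSzSS ⇒ zSSzSS   [S -> S S]
zSSzSS ⇒ zzSzSS   [S -> z]
zzSzSS ⇒ zzzzSS   [S -> z]
zzzzSS ⇒ zzzzzS   [S -> z]
zzzzzS ⇒ zzzzzz   [S -> z]

S⇒SS⇒SSS⇒SzSS⇒SSzSS⇒zSzSS⇒zSSzSS⇒zzSzSS⇒zzzzSS⇒zzzzzS⇒zzzzzz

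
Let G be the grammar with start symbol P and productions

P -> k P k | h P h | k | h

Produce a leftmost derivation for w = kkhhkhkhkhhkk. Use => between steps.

P => kPk => kkPkk => kkhPhkk => kkhhPhhkk => kkhhkPkhhkk => kkhhkhPhkhhkk => kkhhkhkhkhhkk

P => kPk   [P -> k P k]
kPk => kkPkk   [P -> k P k]
kkPkk => kkhPhkk   [P -> h P h]
kkhPhkk => kkhhPhhkk   [P -> h P h]
kkhhPhhkk => kkhhkPkhhkk   [P -> k P k]
kkhhkPkhhkk => kkhhkhPhkhhkk   [P -> h P h]
kkhhkhPhkhhkk => kkhhkhkhkhhkk   [P -> k]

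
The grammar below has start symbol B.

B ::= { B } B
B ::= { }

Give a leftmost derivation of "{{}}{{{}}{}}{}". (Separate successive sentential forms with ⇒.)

B ⇒ {B}B ⇒ {{}}B ⇒ {{}}{B}B ⇒ {{}}{{B}B}B ⇒ {{}}{{{}}B}B ⇒ {{}}{{{}}{}}B ⇒ {{}}{{{}}{}}{}

B ⇒ {B}B   [B ::= { B } B]
{B}B ⇒ {{}}B   [B ::= { }]
{{}}B ⇒ {{}}{B}B   [B ::= { B } B]
{{}}{B}B ⇒ {{}}{{B}B}B   [B ::= { B } B]
{{}}{{B}B}B ⇒ {{}}{{{}}B}B   [B ::= { }]
{{}}{{{}}B}B ⇒ {{}}{{{}}{}}B   [B ::= { }]
{{}}{{{}}{}}B ⇒ {{}}{{{}}{}}{}   [B ::= { }]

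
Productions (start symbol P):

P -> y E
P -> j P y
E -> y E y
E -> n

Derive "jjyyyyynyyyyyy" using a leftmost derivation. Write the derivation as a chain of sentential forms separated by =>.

P => jPy   [P -> j P y]
jPy => jjPyy   [P -> j P y]
jjPyy => jjyEyy   [P -> y E]
jjyEyy => jjyyEyyy   [E -> y E y]
jjyyEyyy => jjyyyEyyyy   [E -> y E y]
jjyyyEyyyy => jjyyyyEyyyyy   [E -> y E y]
jjyyyyEyyyyy => jjyyyyyEyyyyyy   [E -> y E y]
jjyyyyyEyyyyyy => jjyyyyynyyyyyy   [E -> n]

P=>jPy=>jjPyy=>jjyEyy=>jjyyEyyy=>jjyyyEyyyy=>jjyyyyEyyyyy=>jjyyyyyEyyyyyy=>jjyyyyynyyyyyy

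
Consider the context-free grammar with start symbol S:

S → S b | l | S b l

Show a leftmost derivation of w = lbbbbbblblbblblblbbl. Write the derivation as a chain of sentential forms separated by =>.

S => Sbl => Sbbl => Sblbbl => Sblblbbl => Sblblblbbl => Sbblblblbbl => Sblbblblblbbl => Sblblbblblblbbl => Sbblblbblblblbbl => Sbbblblbblblblbbl => Sbbbblblbblblblbbl => Sbbbbblblbblblblbbl => Sbbbbbblblbblblblbbl => lbbbbbblblbblblblbbl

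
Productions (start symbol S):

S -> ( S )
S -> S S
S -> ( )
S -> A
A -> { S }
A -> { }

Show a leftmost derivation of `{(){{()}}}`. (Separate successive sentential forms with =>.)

S => A => {S} => {SS} => {()S} => {()A} => {(){S}} => {(){A}} => {(){{S}}} => {(){{()}}}

S => A   [S -> A]
A => {S}   [A -> { S }]
{S} => {SS}   [S -> S S]
{SS} => {()S}   [S -> ( )]
{()S} => {()A}   [S -> A]
{()A} => {(){S}}   [A -> { S }]
{(){S}} => {(){A}}   [S -> A]
{(){A}} => {(){{S}}}   [A -> { S }]
{(){{S}}} => {(){{()}}}   [S -> ( )]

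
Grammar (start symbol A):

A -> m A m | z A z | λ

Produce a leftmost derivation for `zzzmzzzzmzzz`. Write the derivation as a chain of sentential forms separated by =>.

A => zAz   [A -> z A z]
zAz => zzAzz   [A -> z A z]
zzAzz => zzzAzzz   [A -> z A z]
zzzAzzz => zzzmAmzzz   [A -> m A m]
zzzmAmzzz => zzzmzAzmzzz   [A -> z A z]
zzzmzAzmzzz => zzzmzzAzzmzzz   [A -> z A z]
zzzmzzAzzmzzz => zzzmzzzzmzzz   [A -> λ]

A=>zAz=>zzAzz=>zzzAzzz=>zzzmAmzzz=>zzzmzAzmzzz=>zzzmzzAzzmzzz=>zzzmzzzzmzzz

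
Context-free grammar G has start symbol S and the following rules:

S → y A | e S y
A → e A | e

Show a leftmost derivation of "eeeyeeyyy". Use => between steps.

S => eSy => eeSyy => eeeSyyy => eeeyAyyy => eeeyeAyyy => eeeyeeyyy

S => eSy   [S → e S y]
eSy => eeSyy   [S → e S y]
eeSyy => eeeSyyy   [S → e S y]
eeeSyyy => eeeyAyyy   [S → y A]
eeeyAyyy => eeeyeAyyy   [A → e A]
eeeyeAyyy => eeeyeeyyy   [A → e]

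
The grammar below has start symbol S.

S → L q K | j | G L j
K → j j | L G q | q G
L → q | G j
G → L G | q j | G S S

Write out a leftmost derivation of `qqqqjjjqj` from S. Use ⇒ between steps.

S ⇒ GLj   [S → G L j]
GLj ⇒ LGLj   [G → L G]
LGLj ⇒ qGLj   [L → q]
qGLj ⇒ qLGLj   [G → L G]
qLGLj ⇒ qqGLj   [L → q]
qqGLj ⇒ qqGSSLj   [G → G S S]
qqGSSLj ⇒ qqLGSSLj   [G → L G]
qqLGSSLj ⇒ qqqGSSLj   [L → q]
qqqGSSLj ⇒ qqqqjSSLj   [G → q j]
qqqqjSSLj ⇒ qqqqjjSLj   [S → j]
qqqqjjSLj ⇒ qqqqjjjLj   [S → j]
qqqqjjjLj ⇒ qqqqjjjqj   [L → q]

S ⇒ GLj ⇒ LGLj ⇒ qGLj ⇒ qLGLj ⇒ qqGLj ⇒ qqGSSLj ⇒ qqLGSSLj ⇒ qqqGSSLj ⇒ qqqqjSSLj ⇒ qqqqjjSLj ⇒ qqqqjjjLj ⇒ qqqqjjjqj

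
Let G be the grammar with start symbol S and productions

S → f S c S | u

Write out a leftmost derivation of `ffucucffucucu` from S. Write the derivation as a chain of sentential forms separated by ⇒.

S⇒fScS⇒ffScScS⇒ffucScS⇒ffucucS⇒ffucucfScS⇒ffucucffScScS⇒ffucucffucScS⇒ffucucffucucS⇒ffucucffucucu

S ⇒ fScS   [S → f S c S]
fScS ⇒ ffScScS   [S → f S c S]
ffScScS ⇒ ffucScS   [S → u]
ffucScS ⇒ ffucucS   [S → u]
ffucucS ⇒ ffucucfScS   [S → f S c S]
ffucucfScS ⇒ ffucucffScScS   [S → f S c S]
ffucucffScScS ⇒ ffucucffucScS   [S → u]
ffucucffucScS ⇒ ffucucffucucS   [S → u]
ffucucffucucS ⇒ ffucucffucucu   [S → u]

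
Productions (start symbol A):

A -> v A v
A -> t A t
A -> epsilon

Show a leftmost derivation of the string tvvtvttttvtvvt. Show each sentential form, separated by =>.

A => tAt => tvAvt => tvvAvvt => tvvtAtvvt => tvvtvAvtvvt => tvvtvtAtvtvvt => tvvtvttAttvtvvt => tvvtvttttvtvvt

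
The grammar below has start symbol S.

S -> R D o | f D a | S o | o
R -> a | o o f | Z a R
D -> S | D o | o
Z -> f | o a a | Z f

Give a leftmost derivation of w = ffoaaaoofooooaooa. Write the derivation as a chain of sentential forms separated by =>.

S => fDa   [S -> f D a]
fDa => fDoa   [D -> D o]
fDoa => fDooa   [D -> D o]
fDooa => fSooa   [D -> S]
fSooa => ffDaooa   [S -> f D a]
ffDaooa => ffSaooa   [D -> S]
ffSaooa => ffRDoaooa   [S -> R D o]
ffRDoaooa => ffZaRDoaooa   [R -> Z a R]
ffZaRDoaooa => ffoaaaRDoaooa   [Z -> o a a]
ffoaaaRDoaooa => ffoaaaoofDoaooa   [R -> o o f]
ffoaaaoofDoaooa => ffoaaaoofDooaooa   [D -> D o]
ffoaaaoofDooaooa => ffoaaaoofDoooaooa   [D -> D o]
ffoaaaoofDoooaooa => ffoaaaoofSoooaooa   [D -> S]
ffoaaaoofSoooaooa => ffoaaaoofooooaooa   [S -> o]

S => fDa => fDoa => fDooa => fSooa => ffDaooa => ffSaooa => ffRDoaooa => ffZaRDoaooa => ffoaaaRDoaooa => ffoaaaoofDoaooa => ffoaaaoofDooaooa => ffoaaaoofDoooaooa => ffoaaaoofSoooaooa => ffoaaaoofooooaooa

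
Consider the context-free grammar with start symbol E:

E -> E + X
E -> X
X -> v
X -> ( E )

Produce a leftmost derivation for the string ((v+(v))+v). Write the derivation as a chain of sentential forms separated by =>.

E => X   [E -> X]
X => (E)   [X -> ( E )]
(E) => (E+X)   [E -> E + X]
(E+X) => (X+X)   [E -> X]
(X+X) => ((E)+X)   [X -> ( E )]
((E)+X) => ((E+X)+X)   [E -> E + X]
((E+X)+X) => ((X+X)+X)   [E -> X]
((X+X)+X) => ((v+X)+X)   [X -> v]
((v+X)+X) => ((v+(E))+X)   [X -> ( E )]
((v+(E))+X) => ((v+(X))+X)   [E -> X]
((v+(X))+X) => ((v+(v))+X)   [X -> v]
((v+(v))+X) => ((v+(v))+v)   [X -> v]

E => X => (E) => (E+X) => (X+X) => ((E)+X) => ((E+X)+X) => ((X+X)+X) => ((v+X)+X) => ((v+(E))+X) => ((v+(X))+X) => ((v+(v))+X) => ((v+(v))+v)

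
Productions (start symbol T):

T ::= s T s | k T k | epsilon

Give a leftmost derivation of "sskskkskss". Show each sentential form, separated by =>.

T => sTs   [T ::= s T s]
sTs => ssTss   [T ::= s T s]
ssTss => sskTkss   [T ::= k T k]
sskTkss => ssksTskss   [T ::= s T s]
ssksTskss => sskskTkskss   [T ::= k T k]
sskskTkskss => sskskkskss   [T ::= epsilon]

T=>sTs=>ssTss=>sskTkss=>ssksTskss=>sskskTkskss=>sskskkskss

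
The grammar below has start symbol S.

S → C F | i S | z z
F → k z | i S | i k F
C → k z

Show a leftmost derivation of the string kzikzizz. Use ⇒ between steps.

S ⇒ CF   [S → C F]
CF ⇒ kzF   [C → k z]
kzF ⇒ kziS   [F → i S]
kziS ⇒ kziCF   [S → C F]
kziCF ⇒ kzikzF   [C → k z]
kzikzF ⇒ kzikziS   [F → i S]
kzikziS ⇒ kzikzizz   [S → z z]

S ⇒ CF ⇒ kzF ⇒ kziS ⇒ kziCF ⇒ kzikzF ⇒ kzikziS ⇒ kzikzizz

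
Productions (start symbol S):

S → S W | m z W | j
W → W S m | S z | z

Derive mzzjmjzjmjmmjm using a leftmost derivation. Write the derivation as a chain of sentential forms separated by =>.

S=>mzW=>mzWSm=>mzWSmSm=>mzWSmSmSm=>mzzSmSmSm=>mzzjmSmSm=>mzzjmSWmSm=>mzzjmjWmSm=>mzzjmjWSmmSm=>mzzjmjWSmSmmSm=>mzzjmjzSmSmmSm=>mzzjmjzjmSmmSm=>mzzjmjzjmjmmSm=>mzzjmjzjmjmmjm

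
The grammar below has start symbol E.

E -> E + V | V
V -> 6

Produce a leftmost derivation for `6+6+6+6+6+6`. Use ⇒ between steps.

E ⇒ E+V   [E -> E + V]
E+V ⇒ E+V+V   [E -> E + V]
E+V+V ⇒ E+V+V+V   [E -> E + V]
E+V+V+V ⇒ E+V+V+V+V   [E -> E + V]
E+V+V+V+V ⇒ E+V+V+V+V+V   [E -> E + V]
E+V+V+V+V+V ⇒ V+V+V+V+V+V   [E -> V]
V+V+V+V+V+V ⇒ 6+V+V+V+V+V   [V -> 6]
6+V+V+V+V+V ⇒ 6+6+V+V+V+V   [V -> 6]
6+6+V+V+V+V ⇒ 6+6+6+V+V+V   [V -> 6]
6+6+6+V+V+V ⇒ 6+6+6+6+V+V   [V -> 6]
6+6+6+6+V+V ⇒ 6+6+6+6+6+V   [V -> 6]
6+6+6+6+6+V ⇒ 6+6+6+6+6+6   [V -> 6]

E ⇒ E+V ⇒ E+V+V ⇒ E+V+V+V ⇒ E+V+V+V+V ⇒ E+V+V+V+V+V ⇒ V+V+V+V+V+V ⇒ 6+V+V+V+V+V ⇒ 6+6+V+V+V+V ⇒ 6+6+6+V+V+V ⇒ 6+6+6+6+V+V ⇒ 6+6+6+6+6+V ⇒ 6+6+6+6+6+6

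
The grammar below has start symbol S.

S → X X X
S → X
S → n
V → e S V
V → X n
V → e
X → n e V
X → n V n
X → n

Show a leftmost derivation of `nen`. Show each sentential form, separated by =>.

S => X   [S → X]
X => nVn   [X → n V n]
nVn => nen   [V → e]

S=>X=>nVn=>nen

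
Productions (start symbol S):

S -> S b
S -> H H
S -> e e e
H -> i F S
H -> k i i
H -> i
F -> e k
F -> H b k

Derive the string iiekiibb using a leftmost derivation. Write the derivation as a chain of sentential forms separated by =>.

S => Sb   [S -> S b]
Sb => HHb   [S -> H H]
HHb => iHb   [H -> i]
iHb => iiFSb   [H -> i F S]
iiFSb => iiekSb   [F -> e k]
iiekSb => iiekSbb   [S -> S b]
iiekSbb => iiekHHbb   [S -> H H]
iiekHHbb => iiekiHbb   [H -> i]
iiekiHbb => iiekiibb   [H -> i]

S => Sb => HHb => iHb => iiFSb => iiekSb => iiekSbb => iiekHHbb => iiekiHbb => iiekiibb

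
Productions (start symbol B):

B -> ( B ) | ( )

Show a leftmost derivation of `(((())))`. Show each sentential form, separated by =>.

B=>(B)=>((B))=>(((B)))=>(((())))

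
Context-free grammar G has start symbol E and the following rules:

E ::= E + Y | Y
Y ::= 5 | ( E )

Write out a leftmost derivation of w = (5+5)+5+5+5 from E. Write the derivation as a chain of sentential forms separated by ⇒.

E⇒E+Y⇒E+Y+Y⇒E+Y+Y+Y⇒Y+Y+Y+Y⇒(E)+Y+Y+Y⇒(E+Y)+Y+Y+Y⇒(Y+Y)+Y+Y+Y⇒(5+Y)+Y+Y+Y⇒(5+5)+Y+Y+Y⇒(5+5)+5+Y+Y⇒(5+5)+5+5+Y⇒(5+5)+5+5+5

E ⇒ E+Y   [E ::= E + Y]
E+Y ⇒ E+Y+Y   [E ::= E + Y]
E+Y+Y ⇒ E+Y+Y+Y   [E ::= E + Y]
E+Y+Y+Y ⇒ Y+Y+Y+Y   [E ::= Y]
Y+Y+Y+Y ⇒ (E)+Y+Y+Y   [Y ::= ( E )]
(E)+Y+Y+Y ⇒ (E+Y)+Y+Y+Y   [E ::= E + Y]
(E+Y)+Y+Y+Y ⇒ (Y+Y)+Y+Y+Y   [E ::= Y]
(Y+Y)+Y+Y+Y ⇒ (5+Y)+Y+Y+Y   [Y ::= 5]
(5+Y)+Y+Y+Y ⇒ (5+5)+Y+Y+Y   [Y ::= 5]
(5+5)+Y+Y+Y ⇒ (5+5)+5+Y+Y   [Y ::= 5]
(5+5)+5+Y+Y ⇒ (5+5)+5+5+Y   [Y ::= 5]
(5+5)+5+5+Y ⇒ (5+5)+5+5+5   [Y ::= 5]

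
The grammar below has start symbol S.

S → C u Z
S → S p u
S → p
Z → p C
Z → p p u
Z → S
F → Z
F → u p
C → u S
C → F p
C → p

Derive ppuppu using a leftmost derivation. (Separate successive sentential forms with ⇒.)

S⇒CuZ⇒FpuZ⇒ZpuZ⇒SpuZ⇒ppuZ⇒ppuppu

S ⇒ CuZ   [S → C u Z]
CuZ ⇒ FpuZ   [C → F p]
FpuZ ⇒ ZpuZ   [F → Z]
ZpuZ ⇒ SpuZ   [Z → S]
SpuZ ⇒ ppuZ   [S → p]
ppuZ ⇒ ppuppu   [Z → p p u]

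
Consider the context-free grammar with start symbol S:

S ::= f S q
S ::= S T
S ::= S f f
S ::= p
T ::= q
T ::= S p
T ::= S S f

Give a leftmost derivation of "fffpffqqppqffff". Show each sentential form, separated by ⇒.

S ⇒ Sff   [S ::= S f f]
Sff ⇒ Sffff   [S ::= S f f]
Sffff ⇒ fSqffff   [S ::= f S q]
fSqffff ⇒ fSTqffff   [S ::= S T]
fSTqffff ⇒ ffSqTqffff   [S ::= f S q]
ffSqTqffff ⇒ fffSqqTqffff   [S ::= f S q]
fffSqqTqffff ⇒ fffSffqqTqffff   [S ::= S f f]
fffSffqqTqffff ⇒ fffpffqqTqffff   [S ::= p]
fffpffqqTqffff ⇒ fffpffqqSpqffff   [T ::= S p]
fffpffqqSpqffff ⇒ fffpffqqppqffff   [S ::= p]

S ⇒ Sff ⇒ Sffff ⇒ fSqffff ⇒ fSTqffff ⇒ ffSqTqffff ⇒ fffSqqTqffff ⇒ fffSffqqTqffff ⇒ fffpffqqTqffff ⇒ fffpffqqSpqffff ⇒ fffpffqqppqffff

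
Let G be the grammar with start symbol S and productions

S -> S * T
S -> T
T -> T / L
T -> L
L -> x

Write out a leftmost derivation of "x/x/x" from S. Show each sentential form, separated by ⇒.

S ⇒ T   [S -> T]
T ⇒ T/L   [T -> T / L]
T/L ⇒ T/L/L   [T -> T / L]
T/L/L ⇒ L/L/L   [T -> L]
L/L/L ⇒ x/L/L   [L -> x]
x/L/L ⇒ x/x/L   [L -> x]
x/x/L ⇒ x/x/x   [L -> x]

S ⇒ T ⇒ T/L ⇒ T/L/L ⇒ L/L/L ⇒ x/L/L ⇒ x/x/L ⇒ x/x/x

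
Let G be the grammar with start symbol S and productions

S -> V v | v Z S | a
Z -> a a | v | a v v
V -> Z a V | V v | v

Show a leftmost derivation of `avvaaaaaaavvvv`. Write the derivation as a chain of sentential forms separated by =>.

S => Vv => Vvv => ZaVvv => avvaVvv => avvaZaVvv => avvaaaaVvv => avvaaaaZaVvv => avvaaaaaaaVvv => avvaaaaaaaVvvv => avvaaaaaaavvvv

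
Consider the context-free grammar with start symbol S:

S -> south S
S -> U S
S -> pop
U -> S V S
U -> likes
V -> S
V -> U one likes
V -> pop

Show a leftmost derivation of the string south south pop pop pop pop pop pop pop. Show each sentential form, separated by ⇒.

S ⇒ U S ⇒ S V S S ⇒ south S V S S ⇒ south south S V S S ⇒ south south U S V S S ⇒ south south S V S S V S S ⇒ south south pop V S S V S S ⇒ south south pop S S S V S S ⇒ south south pop pop S S V S S ⇒ south south pop pop pop S V S S ⇒ south south pop pop pop pop V S S ⇒ south south pop pop pop pop pop S S ⇒ south south pop pop pop pop pop pop S ⇒ south south pop pop pop pop pop pop pop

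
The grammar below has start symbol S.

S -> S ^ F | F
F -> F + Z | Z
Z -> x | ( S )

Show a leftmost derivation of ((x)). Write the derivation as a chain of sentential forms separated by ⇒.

S ⇒ F   [S -> F]
F ⇒ Z   [F -> Z]
Z ⇒ (S)   [Z -> ( S )]
(S) ⇒ (F)   [S -> F]
(F) ⇒ (Z)   [F -> Z]
(Z) ⇒ ((S))   [Z -> ( S )]
((S)) ⇒ ((F))   [S -> F]
((F)) ⇒ ((Z))   [F -> Z]
((Z)) ⇒ ((x))   [Z -> x]

S⇒F⇒Z⇒(S)⇒(F)⇒(Z)⇒((S))⇒((F))⇒((Z))⇒((x))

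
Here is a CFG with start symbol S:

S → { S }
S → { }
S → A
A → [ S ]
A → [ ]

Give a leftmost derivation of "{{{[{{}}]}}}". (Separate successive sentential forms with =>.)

S => {S} => {{S}} => {{{S}}} => {{{A}}} => {{{[S]}}} => {{{[{S}]}}} => {{{[{{}}]}}}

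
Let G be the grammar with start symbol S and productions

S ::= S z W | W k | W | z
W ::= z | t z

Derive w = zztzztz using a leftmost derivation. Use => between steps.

S => SzW => SzWzW => zzWzW => zztzzW => zztzztz

S => SzW   [S ::= S z W]
SzW => SzWzW   [S ::= S z W]
SzWzW => zzWzW   [S ::= z]
zzWzW => zztzzW   [W ::= t z]
zztzzW => zztzztz   [W ::= t z]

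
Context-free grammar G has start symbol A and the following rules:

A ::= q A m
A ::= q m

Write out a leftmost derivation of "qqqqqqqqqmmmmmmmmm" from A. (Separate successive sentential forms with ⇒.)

A ⇒ qAm   [A ::= q A m]
qAm ⇒ qqAmm   [A ::= q A m]
qqAmm ⇒ qqqAmmm   [A ::= q A m]
qqqAmmm ⇒ qqqqAmmmm   [A ::= q A m]
qqqqAmmmm ⇒ qqqqqAmmmmm   [A ::= q A m]
qqqqqAmmmmm ⇒ qqqqqqAmmmmmm   [A ::= q A m]
qqqqqqAmmmmmm ⇒ qqqqqqqAmmmmmmm   [A ::= q A m]
qqqqqqqAmmmmmmm ⇒ qqqqqqqqAmmmmmmmm   [A ::= q A m]
qqqqqqqqAmmmmmmmm ⇒ qqqqqqqqqmmmmmmmmm   [A ::= q m]

A ⇒ qAm ⇒ qqAmm ⇒ qqqAmmm ⇒ qqqqAmmmm ⇒ qqqqqAmmmmm ⇒ qqqqqqAmmmmmm ⇒ qqqqqqqAmmmmmmm ⇒ qqqqqqqqAmmmmmmmm ⇒ qqqqqqqqqmmmmmmmmm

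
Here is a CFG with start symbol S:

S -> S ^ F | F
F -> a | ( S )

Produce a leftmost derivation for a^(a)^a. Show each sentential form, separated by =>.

S => S^F   [S -> S ^ F]
S^F => S^F^F   [S -> S ^ F]
S^F^F => F^F^F   [S -> F]
F^F^F => a^F^F   [F -> a]
a^F^F => a^(S)^F   [F -> ( S )]
a^(S)^F => a^(F)^F   [S -> F]
a^(F)^F => a^(a)^F   [F -> a]
a^(a)^F => a^(a)^a   [F -> a]

S=>S^F=>S^F^F=>F^F^F=>a^F^F=>a^(S)^F=>a^(F)^F=>a^(a)^F=>a^(a)^a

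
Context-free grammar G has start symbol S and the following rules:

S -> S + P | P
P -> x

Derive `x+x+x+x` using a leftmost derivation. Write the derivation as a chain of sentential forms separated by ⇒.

S⇒S+P⇒S+P+P⇒S+P+P+P⇒P+P+P+P⇒x+P+P+P⇒x+x+P+P⇒x+x+x+P⇒x+x+x+x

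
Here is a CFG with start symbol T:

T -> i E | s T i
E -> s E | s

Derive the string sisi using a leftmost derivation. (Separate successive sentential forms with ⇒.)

T⇒sTi⇒siEi⇒sisi

T ⇒ sTi   [T -> s T i]
sTi ⇒ siEi   [T -> i E]
siEi ⇒ sisi   [E -> s]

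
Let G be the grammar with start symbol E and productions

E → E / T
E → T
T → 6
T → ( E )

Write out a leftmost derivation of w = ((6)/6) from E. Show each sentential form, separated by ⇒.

E ⇒ T ⇒ (E) ⇒ (E/T) ⇒ (T/T) ⇒ ((E)/T) ⇒ ((T)/T) ⇒ ((6)/T) ⇒ ((6)/6)

E ⇒ T   [E → T]
T ⇒ (E)   [T → ( E )]
(E) ⇒ (E/T)   [E → E / T]
(E/T) ⇒ (T/T)   [E → T]
(T/T) ⇒ ((E)/T)   [T → ( E )]
((E)/T) ⇒ ((T)/T)   [E → T]
((T)/T) ⇒ ((6)/T)   [T → 6]
((6)/T) ⇒ ((6)/6)   [T → 6]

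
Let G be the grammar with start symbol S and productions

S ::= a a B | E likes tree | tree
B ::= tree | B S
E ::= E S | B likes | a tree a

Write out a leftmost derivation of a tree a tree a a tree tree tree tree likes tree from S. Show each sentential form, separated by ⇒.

S ⇒ E likes tree   [S ::= E likes tree]
E likes tree ⇒ E S likes tree   [E ::= E S]
E S likes tree ⇒ E S S likes tree   [E ::= E S]
E S S likes tree ⇒ E S S S likes tree   [E ::= E S]
E S S S likes tree ⇒ a tree a S S S likes tree   [E ::= a tree a]
a tree a S S S likes tree ⇒ a tree a tree S S likes tree   [S ::= tree]
a tree a tree S S likes tree ⇒ a tree a tree a a B S likes tree   [S ::= a a B]
a tree a tree a a B S likes tree ⇒ a tree a tree a a B S S likes tree   [B ::= B S]
a tree a tree a a B S S likes tree ⇒ a tree a tree a a B S S S likes tree   [B ::= B S]
a tree a tree a a B S S S likes tree ⇒ a tree a tree a a tree S S S likes tree   [B ::= tree]
a tree a tree a a tree S S S likes tree ⇒ a tree a tree a a tree tree S S likes tree   [S ::= tree]
a tree a tree a a tree tree S S likes tree ⇒ a tree a tree a a tree tree tree S likes tree   [S ::= tree]
a tree a tree a a tree tree tree S likes tree ⇒ a tree a tree a a tree tree tree tree likes tree   [S ::= tree]

S ⇒ E likes tree ⇒ E S likes tree ⇒ E S S likes tree ⇒ E S S S likes tree ⇒ a tree a S S S likes tree ⇒ a tree a tree S S likes tree ⇒ a tree a tree a a B S likes tree ⇒ a tree a tree a a B S S likes tree ⇒ a tree a tree a a B S S S likes tree ⇒ a tree a tree a a tree S S S likes tree ⇒ a tree a tree a a tree tree S S likes tree ⇒ a tree a tree a a tree tree tree S likes tree ⇒ a tree a tree a a tree tree tree tree likes tree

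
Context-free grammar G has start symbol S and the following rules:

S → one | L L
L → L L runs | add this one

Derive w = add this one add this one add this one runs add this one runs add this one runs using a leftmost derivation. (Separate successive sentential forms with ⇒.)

S ⇒ L L ⇒ add this one L ⇒ add this one L L runs ⇒ add this one L L runs L runs ⇒ add this one L L runs L runs L runs ⇒ add this one add this one L runs L runs L runs ⇒ add this one add this one add this one runs L runs L runs ⇒ add this one add this one add this one runs add this one runs L runs ⇒ add this one add this one add this one runs add this one runs add this one runs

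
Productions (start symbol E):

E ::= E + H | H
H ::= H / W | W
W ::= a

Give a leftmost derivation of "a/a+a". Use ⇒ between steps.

E ⇒ E+H ⇒ H+H ⇒ H/W+H ⇒ W/W+H ⇒ a/W+H ⇒ a/a+H ⇒ a/a+W ⇒ a/a+a

E ⇒ E+H   [E ::= E + H]
E+H ⇒ H+H   [E ::= H]
H+H ⇒ H/W+H   [H ::= H / W]
H/W+H ⇒ W/W+H   [H ::= W]
W/W+H ⇒ a/W+H   [W ::= a]
a/W+H ⇒ a/a+H   [W ::= a]
a/a+H ⇒ a/a+W   [H ::= W]
a/a+W ⇒ a/a+a   [W ::= a]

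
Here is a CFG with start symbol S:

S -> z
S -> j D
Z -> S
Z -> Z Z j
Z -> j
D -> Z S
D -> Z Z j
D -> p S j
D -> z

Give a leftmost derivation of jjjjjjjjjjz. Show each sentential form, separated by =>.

S => jD => jZS => jZZjS => jZZjZjS => jZZjZjZjS => jZZjZjZjZjS => jjZjZjZjZjS => jjjjZjZjZjS => jjjjjjZjZjS => jjjjjjjjZjS => jjjjjjjjjjS => jjjjjjjjjjz

S => jD   [S -> j D]
jD => jZS   [D -> Z S]
jZS => jZZjS   [Z -> Z Z j]
jZZjS => jZZjZjS   [Z -> Z Z j]
jZZjZjS => jZZjZjZjS   [Z -> Z Z j]
jZZjZjZjS => jZZjZjZjZjS   [Z -> Z Z j]
jZZjZjZjZjS => jjZjZjZjZjS   [Z -> j]
jjZjZjZjZjS => jjjjZjZjZjS   [Z -> j]
jjjjZjZjZjS => jjjjjjZjZjS   [Z -> j]
jjjjjjZjZjS => jjjjjjjjZjS   [Z -> j]
jjjjjjjjZjS => jjjjjjjjjjS   [Z -> j]
jjjjjjjjjjS => jjjjjjjjjjz   [S -> z]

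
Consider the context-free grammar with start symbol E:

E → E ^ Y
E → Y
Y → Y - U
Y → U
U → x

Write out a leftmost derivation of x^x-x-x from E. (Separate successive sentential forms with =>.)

E => E^Y => Y^Y => U^Y => x^Y => x^Y-U => x^Y-U-U => x^U-U-U => x^x-U-U => x^x-x-U => x^x-x-x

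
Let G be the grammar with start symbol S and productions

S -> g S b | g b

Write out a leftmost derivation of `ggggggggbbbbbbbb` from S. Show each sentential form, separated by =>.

S=>gSb=>ggSbb=>gggSbbb=>ggggSbbbb=>gggggSbbbbb=>ggggggSbbbbbb=>gggggggSbbbbbbb=>ggggggggbbbbbbbb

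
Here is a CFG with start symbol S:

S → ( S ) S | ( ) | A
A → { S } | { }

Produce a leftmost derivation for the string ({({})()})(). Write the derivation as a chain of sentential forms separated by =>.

S => (S)S => (A)S => ({S})S => ({(S)S})S => ({(A)S})S => ({({})S})S => ({({})()})S => ({({})()})()

S => (S)S   [S → ( S ) S]
(S)S => (A)S   [S → A]
(A)S => ({S})S   [A → { S }]
({S})S => ({(S)S})S   [S → ( S ) S]
({(S)S})S => ({(A)S})S   [S → A]
({(A)S})S => ({({})S})S   [A → { }]
({({})S})S => ({({})()})S   [S → ( )]
({({})()})S => ({({})()})()   [S → ( )]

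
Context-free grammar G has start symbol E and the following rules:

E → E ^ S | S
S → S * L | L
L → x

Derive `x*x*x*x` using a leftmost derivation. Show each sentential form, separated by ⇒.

E ⇒ S ⇒ S*L ⇒ S*L*L ⇒ S*L*L*L ⇒ L*L*L*L ⇒ x*L*L*L ⇒ x*x*L*L ⇒ x*x*x*L ⇒ x*x*x*x

E ⇒ S   [E → S]
S ⇒ S*L   [S → S * L]
S*L ⇒ S*L*L   [S → S * L]
S*L*L ⇒ S*L*L*L   [S → S * L]
S*L*L*L ⇒ L*L*L*L   [S → L]
L*L*L*L ⇒ x*L*L*L   [L → x]
x*L*L*L ⇒ x*x*L*L   [L → x]
x*x*L*L ⇒ x*x*x*L   [L → x]
x*x*x*L ⇒ x*x*x*x   [L → x]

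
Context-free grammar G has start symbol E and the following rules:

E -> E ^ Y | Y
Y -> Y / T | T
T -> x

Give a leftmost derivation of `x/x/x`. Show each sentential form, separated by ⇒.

E ⇒ Y   [E -> Y]
Y ⇒ Y/T   [Y -> Y / T]
Y/T ⇒ Y/T/T   [Y -> Y / T]
Y/T/T ⇒ T/T/T   [Y -> T]
T/T/T ⇒ x/T/T   [T -> x]
x/T/T ⇒ x/x/T   [T -> x]
x/x/T ⇒ x/x/x   [T -> x]

E ⇒ Y ⇒ Y/T ⇒ Y/T/T ⇒ T/T/T ⇒ x/T/T ⇒ x/x/T ⇒ x/x/x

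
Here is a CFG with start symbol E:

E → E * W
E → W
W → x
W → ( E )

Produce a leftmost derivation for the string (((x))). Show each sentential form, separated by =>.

E => W   [E → W]
W => (E)   [W → ( E )]
(E) => (W)   [E → W]
(W) => ((E))   [W → ( E )]
((E)) => ((W))   [E → W]
((W)) => (((E)))   [W → ( E )]
(((E))) => (((W)))   [E → W]
(((W))) => (((x)))   [W → x]

E => W => (E) => (W) => ((E)) => ((W)) => (((E))) => (((W))) => (((x)))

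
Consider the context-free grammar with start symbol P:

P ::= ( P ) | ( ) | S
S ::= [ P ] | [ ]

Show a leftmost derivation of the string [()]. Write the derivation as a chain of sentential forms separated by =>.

P=>S=>[P]=>[()]

P => S   [P ::= S]
S => [P]   [S ::= [ P ]]
[P] => [()]   [P ::= ( )]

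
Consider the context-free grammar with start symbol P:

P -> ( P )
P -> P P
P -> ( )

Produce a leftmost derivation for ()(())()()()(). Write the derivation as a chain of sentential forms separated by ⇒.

P ⇒ PP ⇒ PPP ⇒ PPPP ⇒ PPPPP ⇒ ()PPPP ⇒ ()PPPPP ⇒ ()(P)PPPP ⇒ ()(())PPPP ⇒ ()(())()PPP ⇒ ()(())()()PP ⇒ ()(())()()()P ⇒ ()(())()()()()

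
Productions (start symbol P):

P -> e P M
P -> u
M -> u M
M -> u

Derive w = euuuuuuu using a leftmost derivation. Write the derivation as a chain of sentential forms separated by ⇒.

P ⇒ ePM   [P -> e P M]
ePM ⇒ euM   [P -> u]
euM ⇒ euuM   [M -> u M]
euuM ⇒ euuuM   [M -> u M]
euuuM ⇒ euuuuM   [M -> u M]
euuuuM ⇒ euuuuuM   [M -> u M]
euuuuuM ⇒ euuuuuuM   [M -> u M]
euuuuuuM ⇒ euuuuuuu   [M -> u]

P ⇒ ePM ⇒ euM ⇒ euuM ⇒ euuuM ⇒ euuuuM ⇒ euuuuuM ⇒ euuuuuuM ⇒ euuuuuuu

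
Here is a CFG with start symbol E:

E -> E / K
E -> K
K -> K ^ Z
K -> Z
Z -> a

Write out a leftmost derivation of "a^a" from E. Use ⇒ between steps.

E ⇒ K   [E -> K]
K ⇒ K^Z   [K -> K ^ Z]
K^Z ⇒ Z^Z   [K -> Z]
Z^Z ⇒ a^Z   [Z -> a]
a^Z ⇒ a^a   [Z -> a]

E ⇒ K ⇒ K^Z ⇒ Z^Z ⇒ a^Z ⇒ a^a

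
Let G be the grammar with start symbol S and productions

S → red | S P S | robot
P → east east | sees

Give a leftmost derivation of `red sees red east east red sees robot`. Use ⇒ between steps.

S ⇒ S P S ⇒ red P S ⇒ red sees S ⇒ red sees S P S ⇒ red sees red P S ⇒ red sees red east east S ⇒ red sees red east east S P S ⇒ red sees red east east red P S ⇒ red sees red east east red sees S ⇒ red sees red east east red sees robot

S ⇒ S P S   [S → S P S]
S P S ⇒ red P S   [S → red]
red P S ⇒ red sees S   [P → sees]
red sees S ⇒ red sees S P S   [S → S P S]
red sees S P S ⇒ red sees red P S   [S → red]
red sees red P S ⇒ red sees red east east S   [P → east east]
red sees red east east S ⇒ red sees red east east S P S   [S → S P S]
red sees red east east S P S ⇒ red sees red east east red P S   [S → red]
red sees red east east red P S ⇒ red sees red east east red sees S   [P → sees]
red sees red east east red sees S ⇒ red sees red east east red sees robot   [S → robot]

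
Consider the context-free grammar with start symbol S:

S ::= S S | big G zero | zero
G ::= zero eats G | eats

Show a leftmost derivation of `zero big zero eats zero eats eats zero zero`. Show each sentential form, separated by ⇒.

S ⇒ S S ⇒ S S S ⇒ zero S S ⇒ zero big G zero S ⇒ zero big zero eats G zero S ⇒ zero big zero eats zero eats G zero S ⇒ zero big zero eats zero eats eats zero S ⇒ zero big zero eats zero eats eats zero zero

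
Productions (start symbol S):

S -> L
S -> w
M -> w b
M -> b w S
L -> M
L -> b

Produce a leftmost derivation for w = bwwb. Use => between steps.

S => L => M => bwS => bwL => bwM => bwwb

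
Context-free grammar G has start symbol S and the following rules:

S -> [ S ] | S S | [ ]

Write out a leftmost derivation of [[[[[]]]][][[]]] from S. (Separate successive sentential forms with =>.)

S => [S]   [S -> [ S ]]
[S] => [SS]   [S -> S S]
[SS] => [SSS]   [S -> S S]
[SSS] => [[S]SS]   [S -> [ S ]]
[[S]SS] => [[[S]]SS]   [S -> [ S ]]
[[[S]]SS] => [[[[S]]]SS]   [S -> [ S ]]
[[[[S]]]SS] => [[[[[]]]]SS]   [S -> [ ]]
[[[[[]]]]SS] => [[[[[]]]][]S]   [S -> [ ]]
[[[[[]]]][]S] => [[[[[]]]][][S]]   [S -> [ S ]]
[[[[[]]]][][S]] => [[[[[]]]][][[]]]   [S -> [ ]]

S => [S] => [SS] => [SSS] => [[S]SS] => [[[S]]SS] => [[[[S]]]SS] => [[[[[]]]]SS] => [[[[[]]]][]S] => [[[[[]]]][][S]] => [[[[[]]]][][[]]]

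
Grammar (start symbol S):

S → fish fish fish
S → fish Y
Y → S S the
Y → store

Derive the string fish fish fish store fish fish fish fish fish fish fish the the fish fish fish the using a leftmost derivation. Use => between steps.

S => fish Y => fish S S the => fish fish Y S the => fish fish S S the S the => fish fish fish Y S the S the => fish fish fish store S the S the => fish fish fish store fish Y the S the => fish fish fish store fish S S the the S the => fish fish fish store fish fish fish fish S the the S the => fish fish fish store fish fish fish fish fish fish fish the the S the => fish fish fish store fish fish fish fish fish fish fish the the fish fish fish the

S => fish Y   [S → fish Y]
fish Y => fish S S the   [Y → S S the]
fish S S the => fish fish Y S the   [S → fish Y]
fish fish Y S the => fish fish S S the S the   [Y → S S the]
fish fish S S the S the => fish fish fish Y S the S the   [S → fish Y]
fish fish fish Y S the S the => fish fish fish store S the S the   [Y → store]
fish fish fish store S the S the => fish fish fish store fish Y the S the   [S → fish Y]
fish fish fish store fish Y the S the => fish fish fish store fish S S the the S the   [Y → S S the]
fish fish fish store fish S S the the S the => fish fish fish store fish fish fish fish S the the S the   [S → fish fish fish]
fish fish fish store fish fish fish fish S the the S the => fish fish fish store fish fish fish fish fish fish fish the the S the   [S → fish fish fish]
fish fish fish store fish fish fish fish fish fish fish the the S the => fish fish fish store fish fish fish fish fish fish fish the the fish fish fish the   [S → fish fish fish]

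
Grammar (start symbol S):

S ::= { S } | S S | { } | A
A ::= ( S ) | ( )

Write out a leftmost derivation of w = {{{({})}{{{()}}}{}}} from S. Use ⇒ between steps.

S ⇒ {S} ⇒ {{S}} ⇒ {{SS}} ⇒ {{{S}S}} ⇒ {{{A}S}} ⇒ {{{(S)}S}} ⇒ {{{({})}S}} ⇒ {{{({})}SS}} ⇒ {{{({})}{S}S}} ⇒ {{{({})}{{S}}S}} ⇒ {{{({})}{{{S}}}S}} ⇒ {{{({})}{{{A}}}S}} ⇒ {{{({})}{{{()}}}S}} ⇒ {{{({})}{{{()}}}{}}}

S ⇒ {S}   [S ::= { S }]
{S} ⇒ {{S}}   [S ::= { S }]
{{S}} ⇒ {{SS}}   [S ::= S S]
{{SS}} ⇒ {{{S}S}}   [S ::= { S }]
{{{S}S}} ⇒ {{{A}S}}   [S ::= A]
{{{A}S}} ⇒ {{{(S)}S}}   [A ::= ( S )]
{{{(S)}S}} ⇒ {{{({})}S}}   [S ::= { }]
{{{({})}S}} ⇒ {{{({})}SS}}   [S ::= S S]
{{{({})}SS}} ⇒ {{{({})}{S}S}}   [S ::= { S }]
{{{({})}{S}S}} ⇒ {{{({})}{{S}}S}}   [S ::= { S }]
{{{({})}{{S}}S}} ⇒ {{{({})}{{{S}}}S}}   [S ::= { S }]
{{{({})}{{{S}}}S}} ⇒ {{{({})}{{{A}}}S}}   [S ::= A]
{{{({})}{{{A}}}S}} ⇒ {{{({})}{{{()}}}S}}   [A ::= ( )]
{{{({})}{{{()}}}S}} ⇒ {{{({})}{{{()}}}{}}}   [S ::= { }]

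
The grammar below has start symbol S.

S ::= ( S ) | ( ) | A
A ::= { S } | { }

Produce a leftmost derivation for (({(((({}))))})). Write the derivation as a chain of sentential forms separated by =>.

S => (S) => ((S)) => ((A)) => (({S})) => (({(S)})) => (({((S))})) => (({(((S)))})) => (({((((S))))})) => (({((((A))))})) => (({(((({}))))}))

S => (S)   [S ::= ( S )]
(S) => ((S))   [S ::= ( S )]
((S)) => ((A))   [S ::= A]
((A)) => (({S}))   [A ::= { S }]
(({S})) => (({(S)}))   [S ::= ( S )]
(({(S)})) => (({((S))}))   [S ::= ( S )]
(({((S))})) => (({(((S)))}))   [S ::= ( S )]
(({(((S)))})) => (({((((S))))}))   [S ::= ( S )]
(({((((S))))})) => (({((((A))))}))   [S ::= A]
(({((((A))))})) => (({(((({}))))}))   [A ::= { }]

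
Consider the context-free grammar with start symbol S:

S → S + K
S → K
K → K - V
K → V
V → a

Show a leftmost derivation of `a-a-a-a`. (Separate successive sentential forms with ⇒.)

S⇒K⇒K-V⇒K-V-V⇒K-V-V-V⇒V-V-V-V⇒a-V-V-V⇒a-a-V-V⇒a-a-a-V⇒a-a-a-a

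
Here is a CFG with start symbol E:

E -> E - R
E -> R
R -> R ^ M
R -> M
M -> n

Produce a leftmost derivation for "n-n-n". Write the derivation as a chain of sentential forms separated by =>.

E => E-R   [E -> E - R]
E-R => E-R-R   [E -> E - R]
E-R-R => R-R-R   [E -> R]
R-R-R => M-R-R   [R -> M]
M-R-R => n-R-R   [M -> n]
n-R-R => n-M-R   [R -> M]
n-M-R => n-n-R   [M -> n]
n-n-R => n-n-M   [R -> M]
n-n-M => n-n-n   [M -> n]

E => E-R => E-R-R => R-R-R => M-R-R => n-R-R => n-M-R => n-n-R => n-n-M => n-n-n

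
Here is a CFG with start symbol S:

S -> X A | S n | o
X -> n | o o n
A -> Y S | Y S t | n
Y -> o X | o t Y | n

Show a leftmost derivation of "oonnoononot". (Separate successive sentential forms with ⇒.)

S⇒XA⇒oonA⇒oonYSt⇒oonnSt⇒oonnXAt⇒oonnoonAt⇒oonnoonYSt⇒oonnoonoXSt⇒oonnoononSt⇒oonnoononot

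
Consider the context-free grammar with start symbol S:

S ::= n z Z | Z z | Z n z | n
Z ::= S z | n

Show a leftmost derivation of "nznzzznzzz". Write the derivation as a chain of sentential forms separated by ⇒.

S⇒Zz⇒Szz⇒Znzzz⇒Sznzzz⇒nzZznzzz⇒nzSzznzzz⇒nzZzzznzzz⇒nznzzznzzz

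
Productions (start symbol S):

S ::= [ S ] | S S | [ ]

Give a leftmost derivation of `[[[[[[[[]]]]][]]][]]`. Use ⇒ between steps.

S⇒[S]⇒[SS]⇒[[S]S]⇒[[[S]]S]⇒[[[SS]]S]⇒[[[[S]S]]S]⇒[[[[[S]]S]]S]⇒[[[[[[S]]]S]]S]⇒[[[[[[[S]]]]S]]S]⇒[[[[[[[[]]]]]S]]S]⇒[[[[[[[[]]]]][]]]S]⇒[[[[[[[[]]]]][]]][]]

S ⇒ [S]   [S ::= [ S ]]
[S] ⇒ [SS]   [S ::= S S]
[SS] ⇒ [[S]S]   [S ::= [ S ]]
[[S]S] ⇒ [[[S]]S]   [S ::= [ S ]]
[[[S]]S] ⇒ [[[SS]]S]   [S ::= S S]
[[[SS]]S] ⇒ [[[[S]S]]S]   [S ::= [ S ]]
[[[[S]S]]S] ⇒ [[[[[S]]S]]S]   [S ::= [ S ]]
[[[[[S]]S]]S] ⇒ [[[[[[S]]]S]]S]   [S ::= [ S ]]
[[[[[[S]]]S]]S] ⇒ [[[[[[[S]]]]S]]S]   [S ::= [ S ]]
[[[[[[[S]]]]S]]S] ⇒ [[[[[[[[]]]]]S]]S]   [S ::= [ ]]
[[[[[[[[]]]]]S]]S] ⇒ [[[[[[[[]]]]][]]]S]   [S ::= [ ]]
[[[[[[[[]]]]][]]]S] ⇒ [[[[[[[[]]]]][]]][]]   [S ::= [ ]]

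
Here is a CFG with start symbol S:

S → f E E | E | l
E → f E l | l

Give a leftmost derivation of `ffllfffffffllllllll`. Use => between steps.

S=>fEE=>ffElE=>ffllE=>ffllfEl=>ffllffEll=>ffllfffElll=>ffllffffEllll=>ffllfffffElllll=>ffllffffffEllllll=>ffllfffffffElllllll=>ffllfffffffllllllll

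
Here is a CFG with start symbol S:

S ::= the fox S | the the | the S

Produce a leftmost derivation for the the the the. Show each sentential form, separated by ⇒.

S ⇒ the S ⇒ the the S ⇒ the the the the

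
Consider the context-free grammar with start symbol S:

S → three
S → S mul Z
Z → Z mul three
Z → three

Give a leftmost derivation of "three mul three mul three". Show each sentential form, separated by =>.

S => S mul Z   [S → S mul Z]
S mul Z => S mul Z mul Z   [S → S mul Z]
S mul Z mul Z => three mul Z mul Z   [S → three]
three mul Z mul Z => three mul three mul Z   [Z → three]
three mul three mul Z => three mul three mul three   [Z → three]

S => S mul Z => S mul Z mul Z => three mul Z mul Z => three mul three mul Z => three mul three mul three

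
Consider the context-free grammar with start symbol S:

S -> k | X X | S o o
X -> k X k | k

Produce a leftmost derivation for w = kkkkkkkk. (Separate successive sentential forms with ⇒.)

S ⇒ XX ⇒ kXkX ⇒ kkkX ⇒ kkkkXk ⇒ kkkkkXkk ⇒ kkkkkkkk

S ⇒ XX   [S -> X X]
XX ⇒ kXkX   [X -> k X k]
kXkX ⇒ kkkX   [X -> k]
kkkX ⇒ kkkkXk   [X -> k X k]
kkkkXk ⇒ kkkkkXkk   [X -> k X k]
kkkkkXkk ⇒ kkkkkkkk   [X -> k]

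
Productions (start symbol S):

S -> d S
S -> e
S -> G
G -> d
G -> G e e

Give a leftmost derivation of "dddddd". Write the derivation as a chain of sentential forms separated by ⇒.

S ⇒ dS ⇒ ddS ⇒ dddS ⇒ ddddS ⇒ dddddS ⇒ dddddG ⇒ dddddd

S ⇒ dS   [S -> d S]
dS ⇒ ddS   [S -> d S]
ddS ⇒ dddS   [S -> d S]
dddS ⇒ ddddS   [S -> d S]
ddddS ⇒ dddddS   [S -> d S]
dddddS ⇒ dddddG   [S -> G]
dddddG ⇒ dddddd   [G -> d]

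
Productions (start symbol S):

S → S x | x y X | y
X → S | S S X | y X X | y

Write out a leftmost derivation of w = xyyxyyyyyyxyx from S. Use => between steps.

S => Sx => xyXx => xyyXXx => xyySXx => xyySxXx => xyyxyXxXx => xyyxyyXXxXx => xyyxyyyXxXx => xyyxyyyyXXxXx => xyyxyyyyyXxXx => xyyxyyyyyyxXx => xyyxyyyyyyxyx

S => Sx   [S → S x]
Sx => xyXx   [S → x y X]
xyXx => xyyXXx   [X → y X X]
xyyXXx => xyySXx   [X → S]
xyySXx => xyySxXx   [S → S x]
xyySxXx => xyyxyXxXx   [S → x y X]
xyyxyXxXx => xyyxyyXXxXx   [X → y X X]
xyyxyyXXxXx => xyyxyyyXxXx   [X → y]
xyyxyyyXxXx => xyyxyyyyXXxXx   [X → y X X]
xyyxyyyyXXxXx => xyyxyyyyyXxXx   [X → y]
xyyxyyyyyXxXx => xyyxyyyyyyxXx   [X → y]
xyyxyyyyyyxXx => xyyxyyyyyyxyx   [X → y]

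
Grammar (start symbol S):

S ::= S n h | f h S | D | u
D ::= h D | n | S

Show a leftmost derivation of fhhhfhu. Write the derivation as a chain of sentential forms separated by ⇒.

S ⇒ fhS ⇒ fhD ⇒ fhhD ⇒ fhhhD ⇒ fhhhS ⇒ fhhhfhS ⇒ fhhhfhu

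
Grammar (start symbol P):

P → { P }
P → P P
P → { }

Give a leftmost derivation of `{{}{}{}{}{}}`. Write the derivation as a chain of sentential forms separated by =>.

P => {P}   [P → { P }]
{P} => {PP}   [P → P P]
{PP} => {PPP}   [P → P P]
{PPP} => {PPPP}   [P → P P]
{PPPP} => {{}PPP}   [P → { }]
{{}PPP} => {{}{}PP}   [P → { }]
{{}{}PP} => {{}{}{}P}   [P → { }]
{{}{}{}P} => {{}{}{}PP}   [P → P P]
{{}{}{}PP} => {{}{}{}{}P}   [P → { }]
{{}{}{}{}P} => {{}{}{}{}{}}   [P → { }]

P=>{P}=>{PP}=>{PPP}=>{PPPP}=>{{}PPP}=>{{}{}PP}=>{{}{}{}P}=>{{}{}{}PP}=>{{}{}{}{}P}=>{{}{}{}{}{}}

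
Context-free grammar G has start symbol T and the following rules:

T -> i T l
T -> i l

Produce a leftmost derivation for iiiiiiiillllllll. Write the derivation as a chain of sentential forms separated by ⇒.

T ⇒ iTl   [T -> i T l]
iTl ⇒ iiTll   [T -> i T l]
iiTll ⇒ iiiTlll   [T -> i T l]
iiiTlll ⇒ iiiiTllll   [T -> i T l]
iiiiTllll ⇒ iiiiiTlllll   [T -> i T l]
iiiiiTlllll ⇒ iiiiiiTllllll   [T -> i T l]
iiiiiiTllllll ⇒ iiiiiiiTlllllll   [T -> i T l]
iiiiiiiTlllllll ⇒ iiiiiiiillllllll   [T -> i l]

T ⇒ iTl ⇒ iiTll ⇒ iiiTlll ⇒ iiiiTllll ⇒ iiiiiTlllll ⇒ iiiiiiTllllll ⇒ iiiiiiiTlllllll ⇒ iiiiiiiillllllll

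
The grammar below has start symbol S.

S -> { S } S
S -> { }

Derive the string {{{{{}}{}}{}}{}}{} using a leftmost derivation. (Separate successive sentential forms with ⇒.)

S ⇒ {S}S ⇒ {{S}S}S ⇒ {{{S}S}S}S ⇒ {{{{S}S}S}S}S ⇒ {{{{{}}S}S}S}S ⇒ {{{{{}}{}}S}S}S ⇒ {{{{{}}{}}{}}S}S ⇒ {{{{{}}{}}{}}{}}S ⇒ {{{{{}}{}}{}}{}}{}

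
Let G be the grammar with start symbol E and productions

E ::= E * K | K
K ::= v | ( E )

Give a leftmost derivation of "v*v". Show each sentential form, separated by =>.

E => E*K => K*K => v*K => v*v

E => E*K   [E ::= E * K]
E*K => K*K   [E ::= K]
K*K => v*K   [K ::= v]
v*K => v*v   [K ::= v]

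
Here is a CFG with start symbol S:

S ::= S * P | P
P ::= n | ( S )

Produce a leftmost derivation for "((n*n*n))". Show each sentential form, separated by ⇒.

S⇒P⇒(S)⇒(P)⇒((S))⇒((S*P))⇒((S*P*P))⇒((P*P*P))⇒((n*P*P))⇒((n*n*P))⇒((n*n*n))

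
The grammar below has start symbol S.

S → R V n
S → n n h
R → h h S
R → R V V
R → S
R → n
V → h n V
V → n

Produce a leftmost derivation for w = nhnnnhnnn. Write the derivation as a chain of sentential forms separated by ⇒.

S⇒RVn⇒SVn⇒RVnVn⇒nVnVn⇒nhnVnVn⇒nhnnnVn⇒nhnnnhnVn⇒nhnnnhnnn

S ⇒ RVn   [S → R V n]
RVn ⇒ SVn   [R → S]
SVn ⇒ RVnVn   [S → R V n]
RVnVn ⇒ nVnVn   [R → n]
nVnVn ⇒ nhnVnVn   [V → h n V]
nhnVnVn ⇒ nhnnnVn   [V → n]
nhnnnVn ⇒ nhnnnhnVn   [V → h n V]
nhnnnhnVn ⇒ nhnnnhnnn   [V → n]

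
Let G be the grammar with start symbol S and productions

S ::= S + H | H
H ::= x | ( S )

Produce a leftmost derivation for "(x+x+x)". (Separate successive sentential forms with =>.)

S => H => (S) => (S+H) => (S+H+H) => (H+H+H) => (x+H+H) => (x+x+H) => (x+x+x)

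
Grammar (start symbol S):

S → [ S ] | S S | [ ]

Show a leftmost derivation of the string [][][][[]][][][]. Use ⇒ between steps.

S ⇒ SS ⇒ SSS ⇒ SSSS ⇒ SSSSS ⇒ SSSSSS ⇒ []SSSSS ⇒ []SSSSSS ⇒ [][]SSSSS ⇒ [][][]SSSS ⇒ [][][][S]SSS ⇒ [][][][[]]SSS ⇒ [][][][[]][]SS ⇒ [][][][[]][][]S ⇒ [][][][[]][][][]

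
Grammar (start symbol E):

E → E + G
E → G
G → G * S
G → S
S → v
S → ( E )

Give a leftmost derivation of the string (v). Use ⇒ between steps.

E ⇒ G ⇒ S ⇒ (E) ⇒ (G) ⇒ (S) ⇒ (v)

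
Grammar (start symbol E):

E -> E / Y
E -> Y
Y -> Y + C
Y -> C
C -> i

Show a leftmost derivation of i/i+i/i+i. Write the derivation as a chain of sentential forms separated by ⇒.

E ⇒ E/Y   [E -> E / Y]
E/Y ⇒ E/Y/Y   [E -> E / Y]
E/Y/Y ⇒ Y/Y/Y   [E -> Y]
Y/Y/Y ⇒ C/Y/Y   [Y -> C]
C/Y/Y ⇒ i/Y/Y   [C -> i]
i/Y/Y ⇒ i/Y+C/Y   [Y -> Y + C]
i/Y+C/Y ⇒ i/C+C/Y   [Y -> C]
i/C+C/Y ⇒ i/i+C/Y   [C -> i]
i/i+C/Y ⇒ i/i+i/Y   [C -> i]
i/i+i/Y ⇒ i/i+i/Y+C   [Y -> Y + C]
i/i+i/Y+C ⇒ i/i+i/C+C   [Y -> C]
i/i+i/C+C ⇒ i/i+i/i+C   [C -> i]
i/i+i/i+C ⇒ i/i+i/i+i   [C -> i]

E ⇒ E/Y ⇒ E/Y/Y ⇒ Y/Y/Y ⇒ C/Y/Y ⇒ i/Y/Y ⇒ i/Y+C/Y ⇒ i/C+C/Y ⇒ i/i+C/Y ⇒ i/i+i/Y ⇒ i/i+i/Y+C ⇒ i/i+i/C+C ⇒ i/i+i/i+C ⇒ i/i+i/i+i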